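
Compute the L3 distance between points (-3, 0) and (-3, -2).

(Σ|x_i - y_i|^3)^(1/3) = (|-3 - (-3)|^3 + |0 - (-2)|^3)^(1/3)
= (0^3 + 2^3)^(1/3) = (0 + 8)^(1/3) = (8)^(1/3) = 2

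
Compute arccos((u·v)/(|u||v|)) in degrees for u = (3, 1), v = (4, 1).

With u = (3, 1), v = (4, 1):
u·v = 3·4 + 1·1 = 12 + 1 = 13.
|u| = √(3² + 1²) = √10, |v| = √(4² + 1²) = √17, so |u||v| = √(10·17) = √170.
cos θ = (u·v)/(|u||v|) = 13/√170 ≈ 0.997054
θ = arccos(0.997054) ≈ 4.4°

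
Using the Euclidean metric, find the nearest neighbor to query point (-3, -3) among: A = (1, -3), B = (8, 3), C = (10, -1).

Distances: d(A) = 4, d(B) ≈ 12.53, d(C) ≈ 13.1529. Nearest: A = (1, -3) with distance 4.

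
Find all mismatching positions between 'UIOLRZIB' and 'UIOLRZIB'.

Differing positions: none. Hamming distance = 0.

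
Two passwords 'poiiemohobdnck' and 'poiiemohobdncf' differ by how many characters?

Differing positions: 14. Hamming distance = 1.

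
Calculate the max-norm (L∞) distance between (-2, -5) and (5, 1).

max(|x_i - y_i|) = max(|-2 - 5|, |-5 - 1|) = max(7, 6) = 7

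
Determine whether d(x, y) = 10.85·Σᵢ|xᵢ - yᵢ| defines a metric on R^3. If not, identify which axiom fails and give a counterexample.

Yes. The L1 (Manhattan) norm induces a metric on R^3, and multiplying a metric by a positive constant 10.85 > 0 preserves all four axioms: non-negativity (10.85·||x-y|| ≥ 0), identity (10.85·||x-y|| = 0 ⟺ ||x-y|| = 0 ⟺ x = y), symmetry (||x-y|| = ||y-x||), and the triangle inequality (10.85·||x-z|| ≤ 10.85·||x-y|| + 10.85·||y-z||). So d is a metric.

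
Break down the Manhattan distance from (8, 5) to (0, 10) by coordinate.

Σ|x_i - y_i| = |8 - 0| + |5 - 10| = 8 + 5 = 13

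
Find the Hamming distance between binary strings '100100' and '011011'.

Differing positions: 1, 2, 3, 4, 5, 6. Hamming distance = 6.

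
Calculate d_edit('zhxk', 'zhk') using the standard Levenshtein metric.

Let D[i][j] be the edit distance between the first i characters of 'zhxk' and the first j characters of 'zhk', with D[i][0] = i, D[0][j] = j, and D[i][j] = D[i-1][j-1] if the characters match, else 1 + min(D[i-1][j], D[i][j-1], D[i-1][j-1]). Filling the table (rows: prefixes of 'zhxk', columns: prefixes of 'zhk'):
     ε  z  h  k
  ε  0  1  2  3
  z  1  0  1  2
  h  2  1  0  1
  x  3  2  1  1
  k  4  3  2  1
The bottom-right entry gives D[4][3] = 1, so no sequence of fewer than 1 edit works. Backtracking through the table gives one optimal edit sequence (1 edit):
  zhxk → zhk (del x @3)
Edit distance = 1.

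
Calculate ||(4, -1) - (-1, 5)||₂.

√(Σ(x_i - y_i)²) = √((4 - (-1))² + (-1 - 5)²)
= √(5² + (-6)²) = √(25 + 36) = √61 ≈ 7.8102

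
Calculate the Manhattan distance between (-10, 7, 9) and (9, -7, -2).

Σ|x_i - y_i| = |-10 - 9| + |7 - (-7)| + |9 - (-2)| = 19 + 14 + 11 = 44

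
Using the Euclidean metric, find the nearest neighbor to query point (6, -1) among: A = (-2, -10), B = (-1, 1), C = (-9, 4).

Distances: d(A) ≈ 12.0416, d(B) ≈ 7.2801, d(C) ≈ 15.8114. Nearest: B = (-1, 1) with distance 7.2801.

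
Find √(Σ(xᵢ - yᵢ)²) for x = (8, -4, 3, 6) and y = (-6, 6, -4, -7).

√(Σ(x_i - y_i)²) = √((8 - (-6))² + (-4 - 6)² + (3 - (-4))² + (6 - (-7))²)
= √(14² + (-10)² + 7² + 13²) = √(196 + 100 + 49 + 169) = √514 ≈ 22.6716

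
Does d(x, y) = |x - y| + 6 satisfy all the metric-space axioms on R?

No. d fails identity of indiscernibles (specifically d(x,x) = 0): d(0, 0) = |0 - 0| + 6 = 0 + 6 = 6 ≠ 0.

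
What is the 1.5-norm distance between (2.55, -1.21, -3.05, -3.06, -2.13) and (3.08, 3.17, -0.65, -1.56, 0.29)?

(Σ|x_i - y_i|^1.5)^(1/1.5) = (|2.55 - 3.08|^1.5 + |-1.21 - 3.17|^1.5 + |-3.05 - (-0.65)|^1.5 + |-3.06 - (-1.56)|^1.5 + |-2.13 - 0.29|^1.5)^(1/1.5)
= (0.53^1.5 + 4.38^1.5 + 2.4^1.5 + 1.5^1.5 + 2.42^1.5)^(1/1.5) ≈ (0.3858 + 9.1667 + 3.7181 + 1.8371 + 3.7646)^(1/1.5) = (18.8723)^(1/1.5) ≈ 7.0884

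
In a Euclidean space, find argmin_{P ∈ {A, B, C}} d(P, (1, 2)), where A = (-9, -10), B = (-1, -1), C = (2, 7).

Distances: d(A) ≈ 15.6205, d(B) ≈ 3.6056, d(C) ≈ 5.099. Nearest: B = (-1, -1) with distance 3.6056.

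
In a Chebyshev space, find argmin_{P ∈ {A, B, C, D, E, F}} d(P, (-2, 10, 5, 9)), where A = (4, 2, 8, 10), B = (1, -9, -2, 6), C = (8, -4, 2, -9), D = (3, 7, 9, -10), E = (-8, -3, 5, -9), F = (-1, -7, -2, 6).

Distances: d(A) = 8, d(B) = 19, d(C) = 18, d(D) = 19, d(E) = 18, d(F) = 17. Nearest: A = (4, 2, 8, 10) with distance 8.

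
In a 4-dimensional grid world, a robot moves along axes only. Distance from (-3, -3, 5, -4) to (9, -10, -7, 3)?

Σ|x_i - y_i| = |-3 - 9| + |-3 - (-10)| + |5 - (-7)| + |-4 - 3| = 12 + 7 + 12 + 7 = 38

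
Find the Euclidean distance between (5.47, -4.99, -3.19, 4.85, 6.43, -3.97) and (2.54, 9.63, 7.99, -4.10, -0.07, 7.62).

√(Σ(x_i - y_i)²) = √((5.47 - 2.54)² + (-4.99 - 9.63)² + (-3.19 - 7.99)² + (4.85 - (-4.1))² + (6.43 - (-0.07))² + (-3.97 - 7.62)²)
= √(2.93² + (-14.62)² + (-11.18)² + 8.95² + 6.5² + (-11.59)²) = √(8.5849 + 213.7444 + 124.9924 + 80.1025 + 42.25 + 134.3281) = √604.0023 ≈ 24.5765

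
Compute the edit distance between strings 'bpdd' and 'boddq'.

Let D[i][j] be the edit distance between the first i characters of 'bpdd' and the first j characters of 'boddq', with D[i][0] = i, D[0][j] = j, and D[i][j] = D[i-1][j-1] if the characters match, else 1 + min(D[i-1][j], D[i][j-1], D[i-1][j-1]). Filling the table (rows: prefixes of 'bpdd', columns: prefixes of 'boddq'):
     ε  b  o  d  d  q
  ε  0  1  2  3  4  5
  b  1  0  1  2  3  4
  p  2  1  1  2  3  4
  d  3  2  2  1  2  3
  d  4  3  3  2  1  2
The bottom-right entry gives D[4][5] = 2, so no sequence of fewer than 2 edits works. Backtracking through the table gives one optimal edit sequence (2 edits):
  bpdd → bodd (sub p→o @2)
  bodd → boddq (ins q @5)
Edit distance = 2.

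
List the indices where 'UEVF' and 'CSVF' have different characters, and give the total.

Differing positions: 1, 2. Hamming distance = 2.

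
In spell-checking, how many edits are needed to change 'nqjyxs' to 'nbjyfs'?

Let D[i][j] be the edit distance between the first i characters of 'nqjyxs' and the first j characters of 'nbjyfs', with D[i][0] = i, D[0][j] = j, and D[i][j] = D[i-1][j-1] if the characters match, else 1 + min(D[i-1][j], D[i][j-1], D[i-1][j-1]). Filling the table (rows: prefixes of 'nqjyxs', columns: prefixes of 'nbjyfs'):
     ε  n  b  j  y  f  s
  ε  0  1  2  3  4  5  6
  n  1  0  1  2  3  4  5
  q  2  1  1  2  3  4  5
  j  3  2  2  1  2  3  4
  y  4  3  3  2  1  2  3
  x  5  4  4  3  2  2  3
  s  6  5  5  4  3  3  2
The bottom-right entry gives D[6][6] = 2, so no sequence of fewer than 2 edits works. Backtracking through the table gives one optimal edit sequence (2 edits):
  nqjyxs → nbjyxs (sub q→b @2)
  nbjyxs → nbjyfs (sub x→f @5)
Edit distance = 2.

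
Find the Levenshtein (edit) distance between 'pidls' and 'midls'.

Let D[i][j] be the edit distance between the first i characters of 'pidls' and the first j characters of 'midls', with D[i][0] = i, D[0][j] = j, and D[i][j] = D[i-1][j-1] if the characters match, else 1 + min(D[i-1][j], D[i][j-1], D[i-1][j-1]). Filling the table (rows: prefixes of 'pidls', columns: prefixes of 'midls'):
     ε  m  i  d  l  s
  ε  0  1  2  3  4  5
  p  1  1  2  3  4  5
  i  2  2  1  2  3  4
  d  3  3  2  1  2  3
  l  4  4  3  2  1  2
  s  5  5  4  3  2  1
The bottom-right entry gives D[5][5] = 1, so no sequence of fewer than 1 edit works. Backtracking through the table gives one optimal edit sequence (1 edit):
  pidls → midls (sub p→m @1)
Edit distance = 1.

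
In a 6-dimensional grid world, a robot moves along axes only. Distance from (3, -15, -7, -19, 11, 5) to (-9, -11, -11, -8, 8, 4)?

Σ|x_i - y_i| = |3 - (-9)| + |-15 - (-11)| + |-7 - (-11)| + |-19 - (-8)| + |11 - 8| + |5 - 4| = 12 + 4 + 4 + 11 + 3 + 1 = 35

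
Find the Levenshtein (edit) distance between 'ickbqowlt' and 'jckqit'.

Let D[i][j] be the edit distance between the first i characters of 'ickbqowlt' and the first j characters of 'jckqit', with D[i][0] = i, D[0][j] = j, and D[i][j] = D[i-1][j-1] if the characters match, else 1 + min(D[i-1][j], D[i][j-1], D[i-1][j-1]). Filling the table (rows: prefixes of 'ickbqowlt', columns: prefixes of 'jckqit'):
     ε  j  c  k  q  i  t
  ε  0  1  2  3  4  5  6
  i  1  1  2  3  4  4  5
  c  2  2  1  2  3  4  5
  k  3  3  2  1  2  3  4
  b  4  4  3  2  2  3  4
  q  5  5  4  3  2  3  4
  o  6  6  5  4  3  3  4
  w  7  7  6  5  4  4  4
  l  8  8  7  6  5  5  5
  t  9  9  8  7  6  6  5
The bottom-right entry gives D[9][6] = 5, so no sequence of fewer than 5 edits works. Backtracking through the table gives one optimal edit sequence (5 edits):
  ickbqowlt → jckbqowlt (sub i→j @1)
  jckbqowlt → jckqowlt (del b @4)
  jckqowlt → jckqwlt (del o @5)
  jckqwlt → jckqlt (del w @5)
  jckqlt → jckqit (sub l→i @5)
Edit distance = 5.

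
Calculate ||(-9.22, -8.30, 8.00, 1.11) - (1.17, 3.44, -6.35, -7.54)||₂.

√(Σ(x_i - y_i)²) = √((-9.22 - 1.17)² + (-8.3 - 3.44)² + (8 - (-6.35))² + (1.11 - (-7.54))²)
= √((-10.39)² + (-11.74)² + 14.35² + 8.65²) = √(107.9521 + 137.8276 + 205.9225 + 74.8225) = √526.5247 ≈ 22.9461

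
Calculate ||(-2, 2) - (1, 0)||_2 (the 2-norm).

(Σ|x_i - y_i|^2)^(1/2) = (|-2 - 1|^2 + |2 - 0|^2)^(1/2)
= (3^2 + 2^2)^(1/2) = (9 + 4)^(1/2) = (13)^(1/2) ≈ 3.6056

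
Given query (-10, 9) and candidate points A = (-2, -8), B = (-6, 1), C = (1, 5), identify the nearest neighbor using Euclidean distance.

Distances: d(A) ≈ 18.7883, d(B) ≈ 8.9443, d(C) ≈ 11.7047. Nearest: B = (-6, 1) with distance 8.9443.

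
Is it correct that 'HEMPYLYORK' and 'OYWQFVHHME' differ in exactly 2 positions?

Differing positions: 1, 2, 3, 4, 5, 6, 7, 8, 9, 10. Hamming distance = 10, so the claim that d_H = 2 is false.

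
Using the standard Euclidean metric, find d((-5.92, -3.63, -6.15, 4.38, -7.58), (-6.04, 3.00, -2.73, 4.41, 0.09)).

√(Σ(x_i - y_i)²) = √((-5.92 - (-6.04))² + (-3.63 - 3)² + (-6.15 - (-2.73))² + (4.38 - 4.41)² + (-7.58 - 0.09)²)
= √(0.12² + (-6.63)² + (-3.42)² + (-0.03)² + (-7.67)²) = √(0.0144 + 43.9569 + 11.6964 + 0.0009 + 58.8289) = √114.4975 ≈ 10.7004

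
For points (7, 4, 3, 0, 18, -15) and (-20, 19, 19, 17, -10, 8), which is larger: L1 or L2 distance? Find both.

L1 = |7 - (-20)| + |4 - 19| + |3 - 19| + |0 - 17| + |18 - (-10)| + |-15 - 8| = 27 + 15 + 16 + 17 + 28 + 23 = 126
L2 = √(27² + 15² + 16² + 17² + 28² + 23²) = √2812 ≈ 53.0283
L1 ≥ L2 always (equality iff movement is along one axis); L1 > L2 here.
Ratio L1/L2 = 126/√2812 ≈ 2.3761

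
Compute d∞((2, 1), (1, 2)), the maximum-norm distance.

max(|x_i - y_i|) = max(|2 - 1|, |1 - 2|) = max(1, 1) = 1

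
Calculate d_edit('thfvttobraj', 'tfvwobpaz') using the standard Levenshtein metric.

Let D[i][j] be the edit distance between the first i characters of 'thfvttobraj' and the first j characters of 'tfvwobpaz', with D[i][0] = i, D[0][j] = j, and D[i][j] = D[i-1][j-1] if the characters match, else 1 + min(D[i-1][j], D[i][j-1], D[i-1][j-1]). Filling the table (rows: prefixes of 'thfvttobraj', columns: prefixes of 'tfvwobpaz'):
     ε  t  f  v  w  o  b  p  a  z
  ε  0  1  2  3  4  5  6  7  8  9
  t  1  0  1  2  3  4  5  6  7  8
  h  2  1  1  2  3  4  5  6  7  8
  f  3  2  1  2  3  4  5  6  7  8
  v  4  3  2  1  2  3  4  5  6  7
  t  5  4  3  2  2  3  4  5  6  7
  t  6  5  4  3  3  3  4  5  6  7
  o  7  6  5  4  4  3  4  5  6  7
  b  8  7  6  5  5  4  3  4  5  6
  r  9  8  7  6  6  5  4  4  5  6
  a 10  9  8  7  7  6  5  5  4  5
  j 11 10  9  8  8  7  6  6  5  5
The bottom-right entry gives D[11][9] = 5, so no sequence of fewer than 5 edits works. Backtracking through the table gives one optimal edit sequence (5 edits):
  thfvttobraj → tfvttobraj (del h @2)
  tfvttobraj → tfvtobraj (del t @4)
  tfvtobraj → tfvwobraj (sub t→w @4)
  tfvwobraj → tfvwobpaj (sub r→p @7)
  tfvwobpaj → tfvwobpaz (sub j→z @9)
Edit distance = 5.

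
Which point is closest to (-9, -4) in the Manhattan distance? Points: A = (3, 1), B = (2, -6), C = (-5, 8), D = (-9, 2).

Distances: d(A) = 17, d(B) = 13, d(C) = 16, d(D) = 6. Nearest: D = (-9, 2) with distance 6.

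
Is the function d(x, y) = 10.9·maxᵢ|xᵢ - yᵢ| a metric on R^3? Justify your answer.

Yes. The L∞ (Chebyshev) norm induces a metric on R^3, and multiplying a metric by a positive constant 10.9 > 0 preserves all four axioms: non-negativity (10.9·||x-y|| ≥ 0), identity (10.9·||x-y|| = 0 ⟺ ||x-y|| = 0 ⟺ x = y), symmetry (||x-y|| = ||y-x||), and the triangle inequality (10.9·||x-z|| ≤ 10.9·||x-y|| + 10.9·||y-z||). So d is a metric.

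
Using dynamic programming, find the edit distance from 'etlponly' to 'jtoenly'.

Let D[i][j] be the edit distance between the first i characters of 'etlponly' and the first j characters of 'jtoenly', with D[i][0] = i, D[0][j] = j, and D[i][j] = D[i-1][j-1] if the characters match, else 1 + min(D[i-1][j], D[i][j-1], D[i-1][j-1]). Filling the table (rows: prefixes of 'etlponly', columns: prefixes of 'jtoenly'):
     ε  j  t  o  e  n  l  y
  ε  0  1  2  3  4  5  6  7
  e  1  1  2  3  3  4  5  6
  t  2  2  1  2  3  4  5  6
  l  3  3  2  2  3  4  4  5
  p  4  4  3  3  3  4  5  5
  o  5  5  4  3  4  4  5  6
  n  6  6  5  4  4  4  5  6
  l  7  7  6  5  5  5  4  5
  y  8  8  7  6  6  6  5  4
The bottom-right entry gives D[8][7] = 4, so no sequence of fewer than 4 edits works. Backtracking through the table gives one optimal edit sequence (4 edits):
  etlponly → jtlponly (sub e→j @1)
  jtlponly → jtponly (del l @3)
  jtponly → jtoonly (sub p→o @3)
  jtoonly → jtoenly (sub o→e @4)
Edit distance = 4.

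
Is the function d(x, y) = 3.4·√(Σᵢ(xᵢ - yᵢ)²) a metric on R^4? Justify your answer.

Yes. The L2 (Euclidean) norm induces a metric on R^4, and multiplying a metric by a positive constant 3.4 > 0 preserves all four axioms: non-negativity (3.4·||x-y|| ≥ 0), identity (3.4·||x-y|| = 0 ⟺ ||x-y|| = 0 ⟺ x = y), symmetry (||x-y|| = ||y-x||), and the triangle inequality (3.4·||x-z|| ≤ 3.4·||x-y|| + 3.4·||y-z||). So d is a metric.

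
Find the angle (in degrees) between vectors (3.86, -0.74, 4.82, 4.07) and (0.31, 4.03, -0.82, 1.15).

With u = (3.86, -0.74, 4.82, 4.07), v = (0.31, 4.03, -0.82, 1.15):
u·v = 3.86·0.31 + (-0.74)·4.03 + 4.82·(-0.82) + 4.07·1.15 = 1.1966 + (-2.9822) + (-3.9524) + 4.6805 = -1.0575.
|u| = √(3.86² + (-0.74)² + 4.82² + 4.07²) = √(14.8996 + 0.5476 + 23.2324 + 16.5649) = √55.2445, |v| = √(0.31² + 4.03² + (-0.82)² + 1.15²) = √(0.0961 + 16.2409 + 0.6724 + 1.3225) = √18.3319.
cos θ = (u·v)/(|u||v|) = -1.0575/(√55.2445·√18.3319) ≈ -0.03323
θ = arccos(-0.03323) ≈ 91.9°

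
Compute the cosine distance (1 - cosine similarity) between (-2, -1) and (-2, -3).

With u = (-2, -1), v = (-2, -3):
u·v = (-2)·(-2) + (-1)·(-3) = 4 + 3 = 7.
|u| = √((-2)² + (-1)²) = √5, |v| = √((-2)² + (-3)²) = √13, so |u||v| = √(5·13) = √65.
cos θ = (u·v)/(|u||v|) = 7/√65 ≈ 0.8682
Cosine distance = 1 - cos θ ≈ 1 - 0.8682 = 0.1318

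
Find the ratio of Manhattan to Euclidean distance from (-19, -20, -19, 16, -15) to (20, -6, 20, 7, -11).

L1 = |-19 - 20| + |-20 - (-6)| + |-19 - 20| + |16 - 7| + |-15 - (-11)| = 39 + 14 + 39 + 9 + 4 = 105
L2 = √(39² + 14² + 39² + 9² + 4²) = √3335 ≈ 57.7495
L1 ≥ L2 always (equality iff movement is along one axis); L1 > L2 here.
Ratio L1/L2 = 105/√3335 ≈ 1.8182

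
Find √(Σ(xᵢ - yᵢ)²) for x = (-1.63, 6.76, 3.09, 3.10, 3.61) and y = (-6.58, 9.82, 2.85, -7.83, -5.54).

√(Σ(x_i - y_i)²) = √((-1.63 - (-6.58))² + (6.76 - 9.82)² + (3.09 - 2.85)² + (3.1 - (-7.83))² + (3.61 - (-5.54))²)
= √(4.95² + (-3.06)² + 0.24² + 10.93² + 9.15²) = √(24.5025 + 9.3636 + 0.0576 + 119.4649 + 83.7225) = √237.1111 ≈ 15.3984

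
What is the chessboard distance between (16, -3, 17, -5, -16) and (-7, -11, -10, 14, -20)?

max(|x_i - y_i|) = max(|16 - (-7)|, |-3 - (-11)|, |17 - (-10)|, |-5 - 14|, |-16 - (-20)|) = max(23, 8, 27, 19, 4) = 27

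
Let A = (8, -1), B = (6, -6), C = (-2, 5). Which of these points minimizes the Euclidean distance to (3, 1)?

Distances: d(A) ≈ 5.3852, d(B) ≈ 7.6158, d(C) ≈ 6.4031. Nearest: A = (8, -1) with distance 5.3852.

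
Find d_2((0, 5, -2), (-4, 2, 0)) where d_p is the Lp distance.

(Σ|x_i - y_i|^2)^(1/2) = (|0 - (-4)|^2 + |5 - 2|^2 + |-2 - 0|^2)^(1/2)
= (4^2 + 3^2 + 2^2)^(1/2) = (16 + 9 + 4)^(1/2) = (29)^(1/2) ≈ 5.3852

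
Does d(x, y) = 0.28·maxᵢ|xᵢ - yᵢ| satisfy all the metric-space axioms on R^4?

Yes. The L∞ (Chebyshev) norm induces a metric on R^4, and multiplying a metric by a positive constant 0.28 > 0 preserves all four axioms: non-negativity (0.28·||x-y|| ≥ 0), identity (0.28·||x-y|| = 0 ⟺ ||x-y|| = 0 ⟺ x = y), symmetry (||x-y|| = ||y-x||), and the triangle inequality (0.28·||x-z|| ≤ 0.28·||x-y|| + 0.28·||y-z||). So d is a metric.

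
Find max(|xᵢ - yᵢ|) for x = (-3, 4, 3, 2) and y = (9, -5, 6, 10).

max(|x_i - y_i|) = max(|-3 - 9|, |4 - (-5)|, |3 - 6|, |2 - 10|) = max(12, 9, 3, 8) = 12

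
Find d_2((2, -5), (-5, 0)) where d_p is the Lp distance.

(Σ|x_i - y_i|^2)^(1/2) = (|2 - (-5)|^2 + |-5 - 0|^2)^(1/2)
= (7^2 + 5^2)^(1/2) = (49 + 25)^(1/2) = (74)^(1/2) ≈ 8.6023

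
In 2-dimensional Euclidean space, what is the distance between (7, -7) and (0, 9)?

√(Σ(x_i - y_i)²) = √((7 - 0)² + (-7 - 9)²)
= √(7² + (-16)²) = √(49 + 256) = √305 ≈ 17.4642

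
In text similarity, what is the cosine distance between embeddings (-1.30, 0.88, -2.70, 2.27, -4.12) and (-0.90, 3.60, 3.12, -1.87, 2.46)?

With u = (-1.30, 0.88, -2.70, 2.27, -4.12), v = (-0.90, 3.60, 3.12, -1.87, 2.46):
u·v = (-1.3)·(-0.9) + 0.88·3.6 + (-2.7)·3.12 + 2.27·(-1.87) + (-4.12)·2.46 = 1.17 + 3.168 + (-8.424) + (-4.2449) + (-10.1352) = -18.4661.
|u| = √((-1.3)² + 0.88² + (-2.7)² + 2.27² + (-4.12)²) = √(1.69 + 0.7744 + 7.29 + 5.1529 + 16.9744) = √31.8817, |v| = √((-0.9)² + 3.6² + 3.12² + (-1.87)² + 2.46²) = √(0.81 + 12.96 + 9.7344 + 3.4969 + 6.0516) = √33.0529.
cos θ = (u·v)/(|u||v|) = -18.4661/(√31.8817·√33.0529) ≈ -0.5689
Cosine distance = 1 - cos θ ≈ 1 - (-0.5689) = 1.5689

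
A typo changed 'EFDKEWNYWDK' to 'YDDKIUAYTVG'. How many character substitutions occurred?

Differing positions: 1, 2, 5, 6, 7, 9, 10, 11. Hamming distance = 8.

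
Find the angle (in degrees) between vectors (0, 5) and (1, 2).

With u = (0, 5), v = (1, 2):
u·v = 0·1 + 5·2 = 0 + 10 = 10.
|u| = √(0² + 5²) = √25, |v| = √(1² + 2²) = √5, so |u||v| = √(25·5) = √125.
cos θ = (u·v)/(|u||v|) = 10/√125 ≈ 0.894427
θ = arccos(0.894427) ≈ 26.57°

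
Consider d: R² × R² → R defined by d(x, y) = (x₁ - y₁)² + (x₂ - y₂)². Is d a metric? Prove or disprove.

No. The squared Euclidean distance fails the triangle inequality. Counterexample: x = (0, 0), y = (5, 2), z = (10, 4). d(x,z) = 10² + 4² = 116, but d(x,y) + d(y,z) = (5² + 2²) + (5² + 2²) = 29 + 29 = 58. Since 116 > 58, the triangle inequality is violated. (Note: √d, the ordinary Euclidean distance, IS a metric.)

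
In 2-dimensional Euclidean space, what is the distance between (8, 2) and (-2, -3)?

√(Σ(x_i - y_i)²) = √((8 - (-2))² + (2 - (-3))²)
= √(10² + 5²) = √(100 + 25) = √125 ≈ 11.1803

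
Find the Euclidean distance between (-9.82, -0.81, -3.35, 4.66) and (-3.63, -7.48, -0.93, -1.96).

√(Σ(x_i - y_i)²) = √((-9.82 - (-3.63))² + (-0.81 - (-7.48))² + (-3.35 - (-0.93))² + (4.66 - (-1.96))²)
= √((-6.19)² + 6.67² + (-2.42)² + 6.62²) = √(38.3161 + 44.4889 + 5.8564 + 43.8244) = √132.4858 ≈ 11.5102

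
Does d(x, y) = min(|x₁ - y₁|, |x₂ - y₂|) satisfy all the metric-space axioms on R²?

No. d fails identity of indiscernibles: take x = (5, 0) and y = (5, 6). Then d(x,y) = min(|5 - 5|, |0 - 6|) = min(0, 6) = 0, yet x ≠ y.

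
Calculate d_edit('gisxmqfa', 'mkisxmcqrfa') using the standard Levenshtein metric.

Let D[i][j] be the edit distance between the first i characters of 'gisxmqfa' and the first j characters of 'mkisxmcqrfa', with D[i][0] = i, D[0][j] = j, and D[i][j] = D[i-1][j-1] if the characters match, else 1 + min(D[i-1][j], D[i][j-1], D[i-1][j-1]). Filling the table (rows: prefixes of 'gisxmqfa', columns: prefixes of 'mkisxmcqrfa'):
     ε  m  k  i  s  x  m  c  q  r  f  a
  ε  0  1  2  3  4  5  6  7  8  9 10 11
  g  1  1  2  3  4  5  6  7  8  9 10 11
  i  2  2  2  2  3  4  5  6  7  8  9 10
  s  3  3  3  3  2  3  4  5  6  7  8  9
  x  4  4  4  4  3  2  3  4  5  6  7  8
  m  5  4  5  5  4  3  2  3  4  5  6  7
  q  6  5  5  6  5  4  3  3  3  4  5  6
  f  7  6  6  6  6  5  4  4  4  4  4  5
  a  8  7  7  7  7  6  5  5  5  5  5  4
The bottom-right entry gives D[8][11] = 4, so no sequence of fewer than 4 edits works. Backtracking through the table gives one optimal edit sequence (4 edits):
  gisxmqfa → mgisxmqfa (ins m @1)
  mgisxmqfa → mkisxmqfa (sub g→k @2)
  mkisxmqfa → mkisxmcqfa (ins c @7)
  mkisxmcqfa → mkisxmcqrfa (ins r @9)
Edit distance = 4.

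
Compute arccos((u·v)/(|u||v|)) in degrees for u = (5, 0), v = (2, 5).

With u = (5, 0), v = (2, 5):
u·v = 5·2 + 0·5 = 10 + 0 = 10.
|u| = √(5² + 0²) = √25, |v| = √(2² + 5²) = √29, so |u||v| = √(25·29) = √725.
cos θ = (u·v)/(|u||v|) = 10/√725 ≈ 0.371391
θ = arccos(0.371391) ≈ 68.2°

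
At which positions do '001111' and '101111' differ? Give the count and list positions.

Differing positions: 1. Hamming distance = 1.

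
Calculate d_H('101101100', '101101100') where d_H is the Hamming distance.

Differing positions: none. Hamming distance = 0.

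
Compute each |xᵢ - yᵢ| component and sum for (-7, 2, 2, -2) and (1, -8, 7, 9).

Σ|x_i - y_i| = |-7 - 1| + |2 - (-8)| + |2 - 7| + |-2 - 9| = 8 + 10 + 5 + 11 = 34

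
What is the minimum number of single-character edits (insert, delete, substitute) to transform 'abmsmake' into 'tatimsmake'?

Let D[i][j] be the edit distance between the first i characters of 'abmsmake' and the first j characters of 'tatimsmake', with D[i][0] = i, D[0][j] = j, and D[i][j] = D[i-1][j-1] if the characters match, else 1 + min(D[i-1][j], D[i][j-1], D[i-1][j-1]). Filling the table (rows: prefixes of 'abmsmake', columns: prefixes of 'tatimsmake'):
     ε  t  a  t  i  m  s  m  a  k  e
  ε  0  1  2  3  4  5  6  7  8  9 10
  a  1  1  1  2  3  4  5  6  7  8  9
  b  2  2  2  2  3  4  5  6  7  8  9
  m  3  3  3  3  3  3  4  5  6  7  8
  s  4  4  4  4  4  4  3  4  5  6  7
  m  5  5  5  5  5  4  4  3  4  5  6
  a  6  6  5  6  6  5  5  4  3  4  5
  k  7  7  6  6  7  6  6  5  4  3  4
  e  8  8  7  7  7  7  7  6  5  4  3
The bottom-right entry gives D[8][10] = 3, so no sequence of fewer than 3 edits works. Backtracking through the table gives one optimal edit sequence (3 edits):
  abmsmake → tabmsmake (ins t @1)
  tabmsmake → tatbmsmake (ins t @3)
  tatbmsmake → tatimsmake (sub b→i @4)
Edit distance = 3.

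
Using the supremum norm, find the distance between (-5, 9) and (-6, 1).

max(|x_i - y_i|) = max(|-5 - (-6)|, |9 - 1|) = max(1, 8) = 8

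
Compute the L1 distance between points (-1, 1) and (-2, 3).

Σ|x_i - y_i| = |-1 - (-2)| + |1 - 3| = 1 + 2 = 3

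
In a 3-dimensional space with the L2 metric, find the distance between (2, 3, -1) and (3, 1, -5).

(Σ|x_i - y_i|^2)^(1/2) = (|2 - 3|^2 + |3 - 1|^2 + |-1 - (-5)|^2)^(1/2)
= (1^2 + 2^2 + 4^2)^(1/2) = (1 + 4 + 16)^(1/2) = (21)^(1/2) ≈ 4.5826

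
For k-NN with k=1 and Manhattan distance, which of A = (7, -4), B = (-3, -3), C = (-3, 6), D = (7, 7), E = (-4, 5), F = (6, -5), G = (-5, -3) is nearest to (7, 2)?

Distances: d(A) = 6, d(B) = 15, d(C) = 14, d(D) = 5, d(E) = 14, d(F) = 8, d(G) = 17. Nearest: D = (7, 7) with distance 5.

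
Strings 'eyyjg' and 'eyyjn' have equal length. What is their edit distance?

Let D[i][j] be the edit distance between the first i characters of 'eyyjg' and the first j characters of 'eyyjn', with D[i][0] = i, D[0][j] = j, and D[i][j] = D[i-1][j-1] if the characters match, else 1 + min(D[i-1][j], D[i][j-1], D[i-1][j-1]). Filling the table (rows: prefixes of 'eyyjg', columns: prefixes of 'eyyjn'):
     ε  e  y  y  j  n
  ε  0  1  2  3  4  5
  e  1  0  1  2  3  4
  y  2  1  0  1  2  3
  y  3  2  1  0  1  2
  j  4  3  2  1  0  1
  g  5  4  3  2  1  1
The bottom-right entry gives D[5][5] = 1, so no sequence of fewer than 1 edit works. Backtracking through the table gives one optimal edit sequence (1 edit):
  eyyjg → eyyjn (sub g→n @5)
Edit distance = 1.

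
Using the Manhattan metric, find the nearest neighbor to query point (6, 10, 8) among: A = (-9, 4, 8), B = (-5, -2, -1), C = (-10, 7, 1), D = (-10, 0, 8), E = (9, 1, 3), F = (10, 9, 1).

Distances: d(A) = 21, d(B) = 32, d(C) = 26, d(D) = 26, d(E) = 17, d(F) = 12. Nearest: F = (10, 9, 1) with distance 12.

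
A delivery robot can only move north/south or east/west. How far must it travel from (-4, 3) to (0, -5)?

Σ|x_i - y_i| = |-4 - 0| + |3 - (-5)| = 4 + 8 = 12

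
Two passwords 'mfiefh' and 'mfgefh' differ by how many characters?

Differing positions: 3. Hamming distance = 1.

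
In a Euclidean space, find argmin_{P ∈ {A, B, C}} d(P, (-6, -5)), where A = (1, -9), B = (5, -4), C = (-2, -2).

Distances: d(A) ≈ 8.0623, d(B) ≈ 11.0454, d(C) = 5. Nearest: C = (-2, -2) with distance 5.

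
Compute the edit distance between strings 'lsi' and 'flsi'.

Let D[i][j] be the edit distance between the first i characters of 'lsi' and the first j characters of 'flsi', with D[i][0] = i, D[0][j] = j, and D[i][j] = D[i-1][j-1] if the characters match, else 1 + min(D[i-1][j], D[i][j-1], D[i-1][j-1]). Filling the table (rows: prefixes of 'lsi', columns: prefixes of 'flsi'):
     ε  f  l  s  i
  ε  0  1  2  3  4
  l  1  1  1  2  3
  s  2  2  2  1  2
  i  3  3  3  2  1
The bottom-right entry gives D[3][4] = 1, so no sequence of fewer than 1 edit works. Backtracking through the table gives one optimal edit sequence (1 edit):
  lsi → flsi (ins f @1)
Edit distance = 1.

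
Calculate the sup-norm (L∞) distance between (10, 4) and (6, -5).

max(|x_i - y_i|) = max(|10 - 6|, |4 - (-5)|) = max(4, 9) = 9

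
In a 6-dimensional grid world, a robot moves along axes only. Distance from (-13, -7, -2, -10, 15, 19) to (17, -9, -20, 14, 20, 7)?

Σ|x_i - y_i| = |-13 - 17| + |-7 - (-9)| + |-2 - (-20)| + |-10 - 14| + |15 - 20| + |19 - 7| = 30 + 2 + 18 + 24 + 5 + 12 = 91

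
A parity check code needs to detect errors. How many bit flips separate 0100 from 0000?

Differing positions: 2. Hamming distance = 1.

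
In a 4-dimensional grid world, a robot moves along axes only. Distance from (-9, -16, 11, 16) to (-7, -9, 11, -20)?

Σ|x_i - y_i| = |-9 - (-7)| + |-16 - (-9)| + |11 - 11| + |16 - (-20)| = 2 + 7 + 0 + 36 = 45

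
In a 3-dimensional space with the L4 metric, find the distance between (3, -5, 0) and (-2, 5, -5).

(Σ|x_i - y_i|^4)^(1/4) = (|3 - (-2)|^4 + |-5 - 5|^4 + |0 - (-5)|^4)^(1/4)
= (5^4 + 10^4 + 5^4)^(1/4) = (625 + 10000 + 625)^(1/4) = (11250)^(1/4) ≈ 10.2988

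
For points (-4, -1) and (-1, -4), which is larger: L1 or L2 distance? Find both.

L1 = |-4 - (-1)| + |-1 - (-4)| = 3 + 3 = 6
L2 = √(3² + 3²) = √18 ≈ 4.2426
L1 ≥ L2 always (equality iff movement is along one axis); L1 > L2 here.
Ratio L1/L2 = 6/√18 ≈ 1.4142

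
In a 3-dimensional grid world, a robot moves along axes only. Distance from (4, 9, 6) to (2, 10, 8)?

Σ|x_i - y_i| = |4 - 2| + |9 - 10| + |6 - 8| = 2 + 1 + 2 = 5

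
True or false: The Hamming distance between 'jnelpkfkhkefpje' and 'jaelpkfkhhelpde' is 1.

Differing positions: 2, 10, 12, 14. Hamming distance = 4, so the claim that d_H = 1 is false.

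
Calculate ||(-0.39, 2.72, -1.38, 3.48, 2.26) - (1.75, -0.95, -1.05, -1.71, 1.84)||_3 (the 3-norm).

(Σ|x_i - y_i|^3)^(1/3) = (|-0.39 - 1.75|^3 + |2.72 - (-0.95)|^3 + |-1.38 - (-1.05)|^3 + |3.48 - (-1.71)|^3 + |2.26 - 1.84|^3)^(1/3)
= (2.14^3 + 3.67^3 + 0.33^3 + 5.19^3 + 0.42^3)^(1/3) ≈ (9.8003 + 49.4309 + 0.0359 + 139.7984 + 0.0741)^(1/3) = (199.1396)^(1/3) ≈ 5.8396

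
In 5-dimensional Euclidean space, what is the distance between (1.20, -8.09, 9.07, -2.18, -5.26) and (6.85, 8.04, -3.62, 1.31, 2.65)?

√(Σ(x_i - y_i)²) = √((1.2 - 6.85)² + (-8.09 - 8.04)² + (9.07 - (-3.62))² + (-2.18 - 1.31)² + (-5.26 - 2.65)²)
= √((-5.65)² + (-16.13)² + 12.69² + (-3.49)² + (-7.91)²) = √(31.9225 + 260.1769 + 161.0361 + 12.1801 + 62.5681) = √527.8837 ≈ 22.9757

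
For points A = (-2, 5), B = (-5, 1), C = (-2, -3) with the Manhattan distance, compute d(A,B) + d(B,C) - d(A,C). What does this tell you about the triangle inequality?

d(A,B) = 3 + 4 = 7, d(B,C) = 3 + 4 = 7, d(A,C) = 0 + 8 = 8.
d(A,B) + d(B,C) - d(A,C) = 7 + 7 - 8 = 14 - 8 = 6. This is ≥ 0, so the triangle inequality holds for these points.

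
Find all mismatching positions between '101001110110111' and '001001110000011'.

Differing positions: 1, 10, 11, 13. Hamming distance = 4.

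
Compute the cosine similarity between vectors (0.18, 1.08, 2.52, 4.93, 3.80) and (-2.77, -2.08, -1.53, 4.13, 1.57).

With u = (0.18, 1.08, 2.52, 4.93, 3.80), v = (-2.77, -2.08, -1.53, 4.13, 1.57):
u·v = 0.18·(-2.77) + 1.08·(-2.08) + 2.52·(-1.53) + 4.93·4.13 + 3.8·1.57 = (-0.4986) + (-2.2464) + (-3.8556) + 20.3609 + 5.966 = 19.7263.
|u| = √(0.18² + 1.08² + 2.52² + 4.93² + 3.8²) = √(0.0324 + 1.1664 + 6.3504 + 24.3049 + 14.44) = √46.2941, |v| = √((-2.77)² + (-2.08)² + (-1.53)² + 4.13² + 1.57²) = √(7.6729 + 4.3264 + 2.3409 + 17.0569 + 2.4649) = √33.862.
cos θ = (u·v)/(|u||v|) = 19.7263/(√46.2941·√33.862) ≈ 0.4982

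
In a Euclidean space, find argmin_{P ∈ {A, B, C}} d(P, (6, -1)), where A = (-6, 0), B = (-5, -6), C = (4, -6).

Distances: d(A) ≈ 12.0416, d(B) ≈ 12.083, d(C) ≈ 5.3852. Nearest: C = (4, -6) with distance 5.3852.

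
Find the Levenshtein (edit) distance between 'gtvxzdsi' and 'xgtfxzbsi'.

Let D[i][j] be the edit distance between the first i characters of 'gtvxzdsi' and the first j characters of 'xgtfxzbsi', with D[i][0] = i, D[0][j] = j, and D[i][j] = D[i-1][j-1] if the characters match, else 1 + min(D[i-1][j], D[i][j-1], D[i-1][j-1]). Filling the table (rows: prefixes of 'gtvxzdsi', columns: prefixes of 'xgtfxzbsi'):
     ε  x  g  t  f  x  z  b  s  i
  ε  0  1  2  3  4  5  6  7  8  9
  g  1  1  1  2  3  4  5  6  7  8
  t  2  2  2  1  2  3  4  5  6  7
  v  3  3  3  2  2  3  4  5  6  7
  x  4  3  4  3  3  2  3  4  5  6
  z  5  4  4  4  4  3  2  3  4  5
  d  6  5  5  5  5  4  3  3  4  5
  s  7  6  6  6  6  5  4  4  3  4
  i  8  7  7  7  7  6  5  5  4  3
The bottom-right entry gives D[8][9] = 3, so no sequence of fewer than 3 edits works. Backtracking through the table gives one optimal edit sequence (3 edits):
  gtvxzdsi → xgtvxzdsi (ins x @1)
  xgtvxzdsi → xgtfxzdsi (sub v→f @4)
  xgtfxzdsi → xgtfxzbsi (sub d→b @7)
Edit distance = 3.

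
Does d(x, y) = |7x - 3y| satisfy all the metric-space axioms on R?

No. d fails symmetry: d(1, 5) = |7·1 - 3·5| = |-8| = 8, but d(5, 1) = |7·5 - 3·1| = |32| = 32. Since 8 ≠ 32, d(x,y) ≠ d(y,x) in general.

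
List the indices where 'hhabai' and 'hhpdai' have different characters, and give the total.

Differing positions: 3, 4. Hamming distance = 2.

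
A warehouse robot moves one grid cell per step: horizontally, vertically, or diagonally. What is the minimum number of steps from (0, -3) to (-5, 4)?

max(|x_i - y_i|) = max(|0 - (-5)|, |-3 - 4|) = max(5, 7) = 7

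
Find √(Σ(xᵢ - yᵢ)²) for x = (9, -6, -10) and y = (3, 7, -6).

√(Σ(x_i - y_i)²) = √((9 - 3)² + (-6 - 7)² + (-10 - (-6))²)
= √(6² + (-13)² + (-4)²) = √(36 + 169 + 16) = √221 ≈ 14.8661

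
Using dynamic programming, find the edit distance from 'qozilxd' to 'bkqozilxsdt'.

Let D[i][j] be the edit distance between the first i characters of 'qozilxd' and the first j characters of 'bkqozilxsdt', with D[i][0] = i, D[0][j] = j, and D[i][j] = D[i-1][j-1] if the characters match, else 1 + min(D[i-1][j], D[i][j-1], D[i-1][j-1]). Filling the table (rows: prefixes of 'qozilxd', columns: prefixes of 'bkqozilxsdt'):
     ε  b  k  q  o  z  i  l  x  s  d  t
  ε  0  1  2  3  4  5  6  7  8  9 10 11
  q  1  1  2  2  3  4  5  6  7  8  9 10
  o  2  2  2  3  2  3  4  5  6  7  8  9
  z  3  3  3  3  3  2  3  4  5  6  7  8
  i  4  4  4  4  4  3  2  3  4  5  6  7
  l  5  5  5  5  5  4  3  2  3  4  5  6
  x  6  6  6  6  6  5  4  3  2  3  4  5
  d  7  7  7  7  7  6  5  4  3  3  3  4
The bottom-right entry gives D[7][11] = 4, so no sequence of fewer than 4 edits works. Backtracking through the table gives one optimal edit sequence (4 edits):
  qozilxd → bqozilxd (ins b @1)
  bqozilxd → bkqozilxd (ins k @2)
  bkqozilxd → bkqozilxsd (ins s @9)
  bkqozilxsd → bkqozilxsdt (ins t @11)
Edit distance = 4.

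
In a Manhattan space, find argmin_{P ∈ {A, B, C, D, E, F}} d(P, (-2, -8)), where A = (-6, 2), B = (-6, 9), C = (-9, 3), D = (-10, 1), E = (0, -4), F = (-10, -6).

Distances: d(A) = 14, d(B) = 21, d(C) = 18, d(D) = 17, d(E) = 6, d(F) = 10. Nearest: E = (0, -4) with distance 6.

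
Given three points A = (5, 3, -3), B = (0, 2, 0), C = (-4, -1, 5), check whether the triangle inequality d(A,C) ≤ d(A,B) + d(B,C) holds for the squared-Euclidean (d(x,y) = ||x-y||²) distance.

d(A,B) = 5² + 1² + 3² = 35, d(B,C) = 4² + 3² + 5² = 50, d(A,C) = 9² + 4² + 8² = 161.
d(A,C) = 161 > 35 + 50 = 85. Triangle inequality is VIOLATED. (Squared-Euclidean is not a metric — this is a counterexample.)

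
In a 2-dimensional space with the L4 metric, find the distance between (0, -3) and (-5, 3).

(Σ|x_i - y_i|^4)^(1/4) = (|0 - (-5)|^4 + |-3 - 3|^4)^(1/4)
= (5^4 + 6^4)^(1/4) = (625 + 1296)^(1/4) = (1921)^(1/4) ≈ 6.6204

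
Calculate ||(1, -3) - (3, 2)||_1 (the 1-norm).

Σ|x_i - y_i| = |1 - 3| + |-3 - 2| = 2 + 5 = 7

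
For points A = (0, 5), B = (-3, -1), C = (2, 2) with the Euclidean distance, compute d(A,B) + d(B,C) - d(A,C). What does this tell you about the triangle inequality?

d(A,B) = √(3² + 6²) = √45 ≈ 6.7082, d(B,C) = √(5² + 3²) = √34 ≈ 5.831, d(A,C) = √(2² + 3²) = √13 ≈ 3.6056.
d(A,B) + d(B,C) - d(A,C) = 6.7082 + 5.831 - 3.6056 = 12.5392 - 3.6056 = 8.9336 (to 4 decimal places). This is ≥ 0, so the triangle inequality holds for these points.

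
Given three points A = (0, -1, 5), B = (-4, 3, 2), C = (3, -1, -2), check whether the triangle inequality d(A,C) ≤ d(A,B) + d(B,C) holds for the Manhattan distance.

d(A,B) = 4 + 4 + 3 = 11, d(B,C) = 7 + 4 + 4 = 15, d(A,C) = 3 + 0 + 7 = 10.
d(A,C) = 10 ≤ 11 + 15 = 26. Triangle inequality is satisfied.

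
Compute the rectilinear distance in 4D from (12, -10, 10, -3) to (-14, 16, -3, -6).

Σ|x_i - y_i| = |12 - (-14)| + |-10 - 16| + |10 - (-3)| + |-3 - (-6)| = 26 + 26 + 13 + 3 = 68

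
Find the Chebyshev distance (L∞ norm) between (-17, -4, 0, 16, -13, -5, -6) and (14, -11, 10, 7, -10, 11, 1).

max(|x_i - y_i|) = max(|-17 - 14|, |-4 - (-11)|, |0 - 10|, |16 - 7|, |-13 - (-10)|, |-5 - 11|, |-6 - 1|) = max(31, 7, 10, 9, 3, 16, 7) = 31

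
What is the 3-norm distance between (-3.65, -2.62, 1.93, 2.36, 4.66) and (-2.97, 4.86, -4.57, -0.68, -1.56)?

(Σ|x_i - y_i|^3)^(1/3) = (|-3.65 - (-2.97)|^3 + |-2.62 - 4.86|^3 + |1.93 - (-4.57)|^3 + |2.36 - (-0.68)|^3 + |4.66 - (-1.56)|^3)^(1/3)
= (0.68^3 + 7.48^3 + 6.5^3 + 3.04^3 + 6.22^3)^(1/3) ≈ (0.3144 + 418.509 + 274.625 + 28.0945 + 240.6418)^(1/3) = (962.1847)^(1/3) ≈ 9.8723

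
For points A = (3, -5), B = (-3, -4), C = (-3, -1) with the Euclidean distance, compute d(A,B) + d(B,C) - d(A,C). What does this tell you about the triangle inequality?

d(A,B) = √(6² + 1²) = √37 ≈ 6.0828, d(B,C) = √(0² + 3²) = √9 = 3, d(A,C) = √(6² + 4²) = √52 ≈ 7.2111.
d(A,B) + d(B,C) - d(A,C) = 6.0828 + 3 - 7.2111 = 9.0828 - 7.2111 = 1.8717 (to 4 decimal places). This is ≥ 0, so the triangle inequality holds for these points.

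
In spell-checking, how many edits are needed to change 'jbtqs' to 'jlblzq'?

Let D[i][j] be the edit distance between the first i characters of 'jbtqs' and the first j characters of 'jlblzq', with D[i][0] = i, D[0][j] = j, and D[i][j] = D[i-1][j-1] if the characters match, else 1 + min(D[i-1][j], D[i][j-1], D[i-1][j-1]). Filling the table (rows: prefixes of 'jbtqs', columns: prefixes of 'jlblzq'):
     ε  j  l  b  l  z  q
  ε  0  1  2  3  4  5  6
  j  1  0  1  2  3  4  5
  b  2  1  1  1  2  3  4
  t  3  2  2  2  2  3  4
  q  4  3  3  3  3  3  3
  s  5  4  4  4  4  4  4
The bottom-right entry gives D[5][6] = 4, so no sequence of fewer than 4 edits works. Backtracking through the table gives one optimal edit sequence (4 edits):
  jbtqs → jlbtqs (ins l @2)
  jlbtqs → jlblqs (sub t→l @4)
  jlblqs → jlblzs (sub q→z @5)
  jlblzs → jlblzq (sub s→q @6)
Edit distance = 4.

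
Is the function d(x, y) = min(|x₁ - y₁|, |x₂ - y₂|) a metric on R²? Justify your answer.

No. d fails identity of indiscernibles: take x = (0, 0) and y = (0, 5). Then d(x,y) = min(|0 - 0|, |0 - 5|) = min(0, 5) = 0, yet x ≠ y.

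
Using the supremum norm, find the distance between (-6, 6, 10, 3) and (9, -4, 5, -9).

max(|x_i - y_i|) = max(|-6 - 9|, |6 - (-4)|, |10 - 5|, |3 - (-9)|) = max(15, 10, 5, 12) = 15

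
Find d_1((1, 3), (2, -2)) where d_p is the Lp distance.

Σ|x_i - y_i| = |1 - 2| + |3 - (-2)| = 1 + 5 = 6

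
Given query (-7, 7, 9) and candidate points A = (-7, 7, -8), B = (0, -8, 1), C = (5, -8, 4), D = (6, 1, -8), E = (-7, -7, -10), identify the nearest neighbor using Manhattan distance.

Distances: d(A) = 17, d(B) = 30, d(C) = 32, d(D) = 36, d(E) = 33. Nearest: A = (-7, 7, -8) with distance 17.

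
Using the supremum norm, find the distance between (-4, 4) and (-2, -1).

max(|x_i - y_i|) = max(|-4 - (-2)|, |4 - (-1)|) = max(2, 5) = 5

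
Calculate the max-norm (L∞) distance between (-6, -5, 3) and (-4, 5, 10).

max(|x_i - y_i|) = max(|-6 - (-4)|, |-5 - 5|, |3 - 10|) = max(2, 10, 7) = 10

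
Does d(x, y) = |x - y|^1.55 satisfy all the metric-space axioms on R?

No. d(x,y) = |x-y|^1.55 fails the triangle inequality since p = 1.55 > 1. Counterexample: x = -5, y = 2, z = 3. d(x,z) = |-5 - 3|^1.55 = 8^1.55 ≈ 25.1067, but d(x,y) + d(y,z) = 7^1.55 + 1^1.55 ≈ 20.4128 + 1 = 21.4128. Since 25.1067 > 21.4128, the triangle inequality is violated.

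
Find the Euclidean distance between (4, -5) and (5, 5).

√(Σ(x_i - y_i)²) = √((4 - 5)² + (-5 - 5)²)
= √((-1)² + (-10)²) = √(1 + 100) = √101 ≈ 10.0499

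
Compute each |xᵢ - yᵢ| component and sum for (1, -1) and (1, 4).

Σ|x_i - y_i| = |1 - 1| + |-1 - 4| = 0 + 5 = 5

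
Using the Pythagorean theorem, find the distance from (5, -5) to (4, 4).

√(Σ(x_i - y_i)²) = √((5 - 4)² + (-5 - 4)²)
= √(1² + (-9)²) = √(1 + 81) = √82 ≈ 9.0554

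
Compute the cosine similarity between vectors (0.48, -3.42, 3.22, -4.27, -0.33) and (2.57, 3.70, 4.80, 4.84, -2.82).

With u = (0.48, -3.42, 3.22, -4.27, -0.33), v = (2.57, 3.70, 4.80, 4.84, -2.82):
u·v = 0.48·2.57 + (-3.42)·3.7 + 3.22·4.8 + (-4.27)·4.84 + (-0.33)·(-2.82) = 1.2336 + (-12.654) + 15.456 + (-20.6668) + 0.9306 = -15.7006.
|u| = √(0.48² + (-3.42)² + 3.22² + (-4.27)² + (-0.33)²) = √(0.2304 + 11.6964 + 10.3684 + 18.2329 + 0.1089) = √40.637, |v| = √(2.57² + 3.7² + 4.8² + 4.84² + (-2.82)²) = √(6.6049 + 13.69 + 23.04 + 23.4256 + 7.9524) = √74.7129.
cos θ = (u·v)/(|u||v|) = -15.7006/(√40.637·√74.7129) ≈ -0.2849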